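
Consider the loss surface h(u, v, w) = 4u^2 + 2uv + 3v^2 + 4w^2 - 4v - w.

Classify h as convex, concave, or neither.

h is quadratic, so its Hessian is the constant matrix H = [[8, 2, 0], [2, 6, 0], [0, 0, 8]].
Leading principal minors: 8, 44, 352.
All positive ⇒ H ≻ 0 ⇒ convex.

convex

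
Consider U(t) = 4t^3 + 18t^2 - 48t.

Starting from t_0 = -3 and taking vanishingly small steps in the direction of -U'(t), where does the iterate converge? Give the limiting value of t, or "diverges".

1

U'(t) = 12(t - 1)(t + 4), so U'(-3) = -48.
Gradient descent moves in the -U' direction, i.e. t is increasing.
The nearest critical point in that direction is t = 1, where U'' = 60 > 0 (a local minimum). The iterate converges there.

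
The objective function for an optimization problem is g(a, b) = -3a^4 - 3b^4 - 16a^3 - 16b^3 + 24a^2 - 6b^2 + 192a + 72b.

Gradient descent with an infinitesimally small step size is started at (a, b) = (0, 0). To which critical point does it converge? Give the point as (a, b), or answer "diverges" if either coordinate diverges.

(-2, -2)

g is separable, so gradient descent decouples: a follows -∂g/∂a, b follows -∂g/∂b.
∂g/∂a = -12(a - 2)(a + 2)(a + 4); at a=0 this is 192, so a decreases.
∂g/∂b = -12(b - 1)(b + 2)(b + 3); at b=0 this is 72, so b decreases.
a converges to its nearest critical value -2 (a local min of the a-part); b converges to -2. The iterate converges to (-2, -2).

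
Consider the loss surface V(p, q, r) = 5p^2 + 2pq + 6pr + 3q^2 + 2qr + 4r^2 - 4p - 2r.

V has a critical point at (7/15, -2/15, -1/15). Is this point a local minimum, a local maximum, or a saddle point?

The Hessian is constant: H = [[10, 2, 6], [2, 6, 2], [6, 2, 8]].
Leading principal minors: Δ₁ = 10, Δ₂ = 56, Δ₃ = 240.
All leading minors are positive, so H is positive definite: a local minimum.

local minimum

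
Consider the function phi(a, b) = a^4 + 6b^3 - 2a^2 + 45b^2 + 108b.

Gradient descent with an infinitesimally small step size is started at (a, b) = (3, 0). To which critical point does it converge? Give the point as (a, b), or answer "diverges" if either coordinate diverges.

(1, -2)

phi is separable, so gradient descent decouples: a follows -∂phi/∂a, b follows -∂phi/∂b.
∂phi/∂a = 4a(a - 1)(a + 1); at a=3 this is 96, so a decreases.
∂phi/∂b = 18(b + 2)(b + 3); at b=0 this is 108, so b decreases.
a converges to its nearest critical value 1 (a local min of the a-part); b converges to -2. The iterate converges to (1, -2).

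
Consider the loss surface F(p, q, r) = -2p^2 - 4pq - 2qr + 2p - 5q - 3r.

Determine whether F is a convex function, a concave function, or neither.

neither

F is quadratic, so its Hessian is the constant matrix H = [[-4, -4, 0], [-4, 0, -2], [0, -2, 0]].
Leading principal minors: -4, -16, 16.
Neither pattern holds ⇒ H is indefinite ⇒ neither convex nor concave.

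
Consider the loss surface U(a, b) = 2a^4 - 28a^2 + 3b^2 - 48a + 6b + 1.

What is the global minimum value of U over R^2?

U(a,b) separates as P(a) + Q(b) + 1, so its minimum is min P + min Q + 1.
P'(a) = 8(a - 3)(a + 1)(a + 2) vanishes at a ∈ {-2, -1, 3}; Q'(b) = 6b + 6 vanishes at b ∈ {-1}.
Local minima of P (where P''>0): P(-2)=16, P(3)=-234. Local minima of Q: Q(-1)=-3.
So the global minimum of U is P(3) + Q(-1) + 1 = -234 − 3 + 1 = -236, attained at (3, -1).

-236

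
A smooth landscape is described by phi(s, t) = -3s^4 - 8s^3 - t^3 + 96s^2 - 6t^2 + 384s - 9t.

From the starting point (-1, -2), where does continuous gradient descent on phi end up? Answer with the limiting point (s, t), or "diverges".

phi is separable, so gradient descent decouples: s follows -∂phi/∂s, t follows -∂phi/∂t.
∂phi/∂s = -12(s - 4)(s + 2)(s + 4); at s=-1 this is 180, so s decreases.
∂phi/∂t = -3(t + 1)(t + 3); at t=-2 this is 3, so t decreases.
s converges to its nearest critical value -2 (a local min of the s-part); t converges to -3. The iterate converges to (-2, -3).

(-2, -3)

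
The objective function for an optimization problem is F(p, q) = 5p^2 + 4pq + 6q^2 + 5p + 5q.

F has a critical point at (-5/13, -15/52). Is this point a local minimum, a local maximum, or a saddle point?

The Hessian of F is constant: H = [[10, 4], [4, 12]].
det(H) = 10·12 − 4² = 104.
det(H) > 0 and tr(H) = 22 > 0, so H is positive definite and the point is a local minimum.

local minimum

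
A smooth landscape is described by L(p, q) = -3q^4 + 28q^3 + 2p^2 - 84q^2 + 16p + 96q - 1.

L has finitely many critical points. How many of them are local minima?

1

L separates as a function of p plus a function of q, so ∇L=0 decouples.
∂L/∂p = 4(p + 4) = 0 at p ∈ {-4}; ∂L/∂q = -12(q - 4)(q - 2)(q - 1) = 0 at q ∈ {1, 2, 4}.
The Hessian is diagonal: diag(L_pp, L_qq). Second derivatives: L_pp(-4)=4; L_qq(1)=-36, L_qq(2)=24, L_qq(4)=-72.
Local minima occur where both diagonal entries positive: (-4, 2). Count: 1.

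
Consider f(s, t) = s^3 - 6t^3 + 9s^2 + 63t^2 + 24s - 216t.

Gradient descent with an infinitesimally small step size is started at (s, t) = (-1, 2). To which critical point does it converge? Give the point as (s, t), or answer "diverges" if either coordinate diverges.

(-2, 3)

f is separable, so gradient descent decouples: s follows -∂f/∂s, t follows -∂f/∂t.
∂f/∂s = 3(s + 2)(s + 4); at s=-1 this is 9, so s decreases.
∂f/∂t = -18(t - 4)(t - 3); at t=2 this is -36, so t increases.
s converges to its nearest critical value -2 (a local min of the s-part); t converges to 3. The iterate converges to (-2, 3).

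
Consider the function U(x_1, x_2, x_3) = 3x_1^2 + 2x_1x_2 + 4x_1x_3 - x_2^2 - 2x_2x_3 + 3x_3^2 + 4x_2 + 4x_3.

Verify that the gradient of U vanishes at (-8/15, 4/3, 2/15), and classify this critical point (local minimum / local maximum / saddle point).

∇U = (6x_1 + 2x_2 + 4x_3, 2x_1 - 2x_2 - 2x_3 + 4, 4x_1 - 2x_2 + 6x_3 + 4); substituting (-8/15, 4/3, 2/15) gives ∇U = (0, 0, 0), so (-8/15, 4/3, 2/15) is indeed a critical point.
The Hessian is constant: H = [[6, 2, 4], [2, -2, -2], [4, -2, 6]].
Leading principal minors: Δ₁ = 6, Δ₂ = -16, Δ₃ = -120.
The minors fit neither the all-positive nor the alternating-sign pattern, so H is indefinite: a saddle point.

saddle point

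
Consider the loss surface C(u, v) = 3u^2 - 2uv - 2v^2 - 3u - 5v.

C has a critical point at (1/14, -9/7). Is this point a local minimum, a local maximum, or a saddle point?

saddle point

The Hessian of C is constant: H = [[6, -2], [-2, -4]].
det(H) = 6·(-4) − (-2)² = -28.
Since det(H) < 0, H is indefinite and the critical point is a saddle point.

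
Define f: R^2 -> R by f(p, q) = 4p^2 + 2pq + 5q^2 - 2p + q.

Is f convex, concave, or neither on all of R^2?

convex

f is quadratic, so its Hessian is the constant matrix H = [[8, 2], [2, 10]].
det(H) = 76, tr(H) = 18.
det(H) > 0 and tr(H) > 0, so H is positive definite everywhere: convex.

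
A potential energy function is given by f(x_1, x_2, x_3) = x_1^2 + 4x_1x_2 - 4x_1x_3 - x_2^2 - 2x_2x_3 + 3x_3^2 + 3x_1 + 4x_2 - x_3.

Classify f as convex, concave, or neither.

f is quadratic, so its Hessian is the constant matrix H = [[2, 4, -4], [4, -2, -2], [-4, -2, 6]].
Leading principal minors: 2, -20, -32.
Neither pattern holds ⇒ H is indefinite ⇒ neither convex nor concave.

neither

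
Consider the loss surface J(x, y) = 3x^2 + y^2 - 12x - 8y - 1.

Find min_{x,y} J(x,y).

J(x,y) separates as P(x) + Q(y) − 1, so its minimum is min P + min Q − 1.
P'(x) = 6x - 12 vanishes at x ∈ {2}; Q'(y) = 2y - 8 vanishes at y ∈ {4}.
Local minima of P (where P''>0): P(2)=-12. Local minima of Q: Q(4)=-16.
So the global minimum of J is P(2) + Q(4) − 1 = -12 − 16 − 1 = -29, attained at (2, 4).

-29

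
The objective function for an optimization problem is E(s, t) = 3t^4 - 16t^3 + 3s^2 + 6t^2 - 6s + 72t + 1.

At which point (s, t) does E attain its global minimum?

(1, -1)

E(s,t) separates as P(s) + Q(t) + 1, so its minimum is min P + min Q + 1.
P'(s) = 6s - 6 vanishes at s ∈ {1}; Q'(t) = 12(t - 3)(t - 2)(t + 1) vanishes at t ∈ {-1, 2, 3}.
Local minima of P (where P''>0): P(1)=-3. Local minima of Q: Q(-1)=-47, Q(3)=81.
So the global minimum of E is P(1) + Q(-1) + 1 = -3 − 47 + 1 = -49, attained at (1, -1).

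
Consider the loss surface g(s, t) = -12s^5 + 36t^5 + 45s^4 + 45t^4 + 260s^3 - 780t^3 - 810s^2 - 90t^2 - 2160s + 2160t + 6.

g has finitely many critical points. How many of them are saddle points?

8

g separates as a function of s plus a function of t, so ∇g=0 decouples.
∂g/∂s = -60(s - 4)(s - 3)(s + 1)(s + 3) = 0 at s ∈ {-3, -1, 3, 4}; ∂g/∂t = 180(t - 3)(t - 1)(t + 1)(t + 4) = 0 at t ∈ {-4, -1, 1, 3}.
The Hessian is diagonal: diag(g_ss, g_tt). Second derivatives: g_ss(-3)=5040, g_ss(-1)=-2400, g_ss(3)=1440, g_ss(4)=-2100; g_tt(-4)=-18900, g_tt(-1)=4320, g_tt(1)=-3600, g_tt(3)=10080.
Saddle points occur where the two diagonal entries have opposite signs: (-3, -4), (-3, 1), (-1, -1), (-1, 3), (3, -4), (3, 1), (4, -1), (4, 3). Count: 8.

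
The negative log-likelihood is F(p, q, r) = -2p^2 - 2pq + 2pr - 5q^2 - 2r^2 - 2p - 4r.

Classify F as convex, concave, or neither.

concave

F is quadratic, so its Hessian is the constant matrix H = [[-4, -2, 2], [-2, -10, 0], [2, 0, -4]].
Leading principal minors: -4, 36, -104.
Signs alternate −, +, − ⇒ H ≺ 0 ⇒ concave.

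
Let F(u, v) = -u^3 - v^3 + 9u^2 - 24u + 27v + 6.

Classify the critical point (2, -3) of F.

The mixed partial ∂²F/∂u∂v is 0, so the Hessian at any point is diag(F_uu, F_vv) = diag(6(-u + 3), -6v).
At (2, -3): H = diag(6, 18).
Both eigenvalues are positive, so H is positive definite: a local minimum.

local minimum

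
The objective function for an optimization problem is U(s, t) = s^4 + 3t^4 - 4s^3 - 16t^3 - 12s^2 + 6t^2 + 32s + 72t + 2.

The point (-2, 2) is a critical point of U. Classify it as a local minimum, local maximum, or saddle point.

The mixed partial ∂²U/∂s∂t is 0, so the Hessian at any point is diag(U_ss, U_tt) = diag(12(s^2 - 2s - 2), 12(3t^2 - 8t + 1)).
At (-2, 2): H = diag(72, -36).
The eigenvalues have opposite signs, so H is indefinite: a saddle point.

saddle point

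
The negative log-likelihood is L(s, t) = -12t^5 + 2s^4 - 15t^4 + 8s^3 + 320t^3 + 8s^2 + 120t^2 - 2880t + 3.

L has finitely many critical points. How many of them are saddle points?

L separates as a function of s plus a function of t, so ∇L=0 decouples.
∂L/∂s = 8s(s + 1)(s + 2) = 0 at s ∈ {-2, -1, 0}; ∂L/∂t = -60(t - 3)(t - 2)(t + 2)(t + 4) = 0 at t ∈ {-4, -2, 2, 3}.
The Hessian is diagonal: diag(L_ss, L_tt). Second derivatives: L_ss(-2)=16, L_ss(-1)=-8, L_ss(0)=16; L_tt(-4)=5040, L_tt(-2)=-2400, L_tt(2)=1440, L_tt(3)=-2100.
Saddle points occur where the two diagonal entries have opposite signs: (-2, -2), (-2, 3), (-1, -4), (-1, 2), (0, -2), (0, 3). Count: 6.

6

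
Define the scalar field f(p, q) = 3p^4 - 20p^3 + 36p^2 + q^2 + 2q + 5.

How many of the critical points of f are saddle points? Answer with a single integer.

f separates as a function of p plus a function of q, so ∇f=0 decouples.
∂f/∂p = 12p(p - 3)(p - 2) = 0 at p ∈ {0, 2, 3}; ∂f/∂q = 2(q + 1) = 0 at q ∈ {-1}.
The Hessian is diagonal: diag(f_pp, f_qq). Second derivatives: f_pp(0)=72, f_pp(2)=-24, f_pp(3)=36; f_qq(-1)=2.
Saddle points occur where the two diagonal entries have opposite signs: (2, -1). Count: 1.

1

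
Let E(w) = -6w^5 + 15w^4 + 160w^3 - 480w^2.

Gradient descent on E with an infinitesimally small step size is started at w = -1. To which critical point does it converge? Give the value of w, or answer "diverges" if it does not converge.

-4

E'(w) = -30w(w - 4)(w - 2)(w + 4), so E'(-1) = 1350.
Gradient descent moves in the -E' direction, i.e. w is decreasing.
The nearest critical point in that direction is w = -4, where E'' = 5760 > 0 (a local minimum). The iterate converges there.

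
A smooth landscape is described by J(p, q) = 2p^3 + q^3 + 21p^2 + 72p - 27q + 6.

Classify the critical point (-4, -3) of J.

The mixed partial ∂²J/∂p∂q is 0, so the Hessian at any point is diag(J_pp, J_qq) = diag(6(2p + 7), 6q).
At (-4, -3): H = diag(-6, -18).
Both eigenvalues are negative, so H is negative definite: a local maximum.

local maximum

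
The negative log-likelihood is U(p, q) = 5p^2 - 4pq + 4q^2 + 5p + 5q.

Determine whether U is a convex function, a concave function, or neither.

convex

U is quadratic, so its Hessian is the constant matrix H = [[10, -4], [-4, 8]].
det(H) = 64, tr(H) = 18.
det(H) > 0 and tr(H) > 0, so H is positive definite everywhere: convex.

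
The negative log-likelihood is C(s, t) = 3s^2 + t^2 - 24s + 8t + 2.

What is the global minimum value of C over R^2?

-62

C(s,t) separates as P(s) + Q(t) + 2, so its minimum is min P + min Q + 2.
P'(s) = 6s - 24 vanishes at s ∈ {4}; Q'(t) = 2(t + 4) vanishes at t ∈ {-4}.
Local minima of P (where P''>0): P(4)=-48. Local minima of Q: Q(-4)=-16.
So the global minimum of C is P(4) + Q(-4) + 2 = -48 − 16 + 2 = -62, attained at (4, -4).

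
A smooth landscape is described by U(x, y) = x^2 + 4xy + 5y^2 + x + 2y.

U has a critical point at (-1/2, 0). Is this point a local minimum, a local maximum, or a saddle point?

The Hessian of U is constant: H = [[2, 4], [4, 10]].
det(H) = 2·10 − 4² = 4.
det(H) > 0 and tr(H) = 12 > 0, so H is positive definite and the point is a local minimum.

local minimum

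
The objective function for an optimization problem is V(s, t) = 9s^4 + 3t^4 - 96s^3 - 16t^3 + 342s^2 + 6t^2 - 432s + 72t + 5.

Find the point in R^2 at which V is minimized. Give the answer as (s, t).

(1, -1)

V(s,t) separates as P(s) + Q(t) + 5, so its minimum is min P + min Q + 5.
P'(s) = 36(s - 4)(s - 3)(s - 1) vanishes at s ∈ {1, 3, 4}; Q'(t) = 12(t - 3)(t - 2)(t + 1) vanishes at t ∈ {-1, 2, 3}.
Local minima of P (where P''>0): P(1)=-177, P(4)=-96. Local minima of Q: Q(-1)=-47, Q(3)=81.
So the global minimum of V is P(1) + Q(-1) + 5 = -177 − 47 + 5 = -219, attained at (1, -1).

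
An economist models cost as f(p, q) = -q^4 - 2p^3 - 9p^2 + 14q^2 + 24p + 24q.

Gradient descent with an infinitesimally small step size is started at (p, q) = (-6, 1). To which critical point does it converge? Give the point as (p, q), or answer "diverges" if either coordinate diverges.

f is separable, so gradient descent decouples: p follows -∂f/∂p, q follows -∂f/∂q.
∂f/∂p = -6(p - 1)(p + 4); at p=-6 this is -84, so p increases.
∂f/∂q = -4(q - 3)(q + 1)(q + 2); at q=1 this is 48, so q decreases.
p converges to its nearest critical value -4 (a local min of the p-part); q converges to -1. The iterate converges to (-4, -1).

(-4, -1)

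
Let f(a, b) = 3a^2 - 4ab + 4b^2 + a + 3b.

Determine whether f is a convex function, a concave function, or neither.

f is quadratic, so its Hessian is the constant matrix H = [[6, -4], [-4, 8]].
det(H) = 32, tr(H) = 14.
det(H) > 0 and tr(H) > 0, so H is positive definite everywhere: convex.

convex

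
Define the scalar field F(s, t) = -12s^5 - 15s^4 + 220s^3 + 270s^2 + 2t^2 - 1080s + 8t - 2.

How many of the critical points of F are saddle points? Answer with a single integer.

F separates as a function of s plus a function of t, so ∇F=0 decouples.
∂F/∂s = -60(s - 3)(s - 1)(s + 2)(s + 3) = 0 at s ∈ {-3, -2, 1, 3}; ∂F/∂t = 4(t + 2) = 0 at t ∈ {-2}.
The Hessian is diagonal: diag(F_ss, F_tt). Second derivatives: F_ss(-3)=1440, F_ss(-2)=-900, F_ss(1)=1440, F_ss(3)=-3600; F_tt(-2)=4.
Saddle points occur where the two diagonal entries have opposite signs: (-2, -2), (3, -2). Count: 2.

2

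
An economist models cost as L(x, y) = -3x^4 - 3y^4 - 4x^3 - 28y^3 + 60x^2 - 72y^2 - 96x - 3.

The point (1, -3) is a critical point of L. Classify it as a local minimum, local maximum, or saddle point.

The mixed partial ∂²L/∂x∂y is 0, so the Hessian at any point is diag(L_xx, L_yy) = diag(12(-3x^2 - 2x + 10), -12(3y^2 + 14y + 12)).
At (1, -3): H = diag(60, 36).
Both eigenvalues are positive, so H is positive definite: a local minimum.

local minimum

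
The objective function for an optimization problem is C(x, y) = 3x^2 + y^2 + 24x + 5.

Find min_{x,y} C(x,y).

C(x,y) separates as P(x) + Q(y) + 5, so its minimum is min P + min Q + 5.
P'(x) = 6x + 24 vanishes at x ∈ {-4}; Q'(y) = 2y vanishes at y ∈ {0}.
Local minima of P (where P''>0): P(-4)=-48. Local minima of Q: Q(0)=0.
So the global minimum of C is P(-4) + Q(0) + 5 = -48 + 0 + 5 = -43, attained at (-4, 0).

-43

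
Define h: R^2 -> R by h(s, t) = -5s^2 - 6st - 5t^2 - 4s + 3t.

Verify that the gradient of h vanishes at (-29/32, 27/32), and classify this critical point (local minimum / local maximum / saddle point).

∇h = (-10s - 6t - 4, -6s - 10t + 3); substituting (-29/32, 27/32) gives ∇h = (0, 0), so (-29/32, 27/32) is indeed a critical point.
The Hessian of h is constant: H = [[-10, -6], [-6, -10]].
det(H) = (-10)·(-10) − (-6)² = 64.
det(H) > 0 and tr(H) = -20 < 0, so H is negative definite and the point is a local maximum.

local maximum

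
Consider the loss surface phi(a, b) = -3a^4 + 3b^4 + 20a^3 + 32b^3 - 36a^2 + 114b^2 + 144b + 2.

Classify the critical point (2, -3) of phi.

saddle point

The mixed partial ∂²phi/∂a∂b is 0, so the Hessian at any point is diag(phi_aa, phi_bb) = diag(12(-3a^2 + 10a - 6), 12(3b^2 + 16b + 19)).
At (2, -3): H = diag(24, -24).
The eigenvalues have opposite signs, so H is indefinite: a saddle point.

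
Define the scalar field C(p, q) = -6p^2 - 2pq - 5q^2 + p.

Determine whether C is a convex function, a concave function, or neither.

concave

C is quadratic, so its Hessian is the constant matrix H = [[-12, -2], [-2, -10]].
det(H) = 116, tr(H) = -22.
det(H) > 0 and tr(H) < 0, so H is negative definite everywhere: concave.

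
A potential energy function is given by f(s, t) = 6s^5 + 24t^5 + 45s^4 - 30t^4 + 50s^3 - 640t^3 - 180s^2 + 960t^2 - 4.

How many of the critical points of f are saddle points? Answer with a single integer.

f separates as a function of s plus a function of t, so ∇f=0 decouples.
∂f/∂s = 30s(s - 1)(s + 3)(s + 4) = 0 at s ∈ {-4, -3, 0, 1}; ∂f/∂t = 120t(t - 4)(t - 1)(t + 4) = 0 at t ∈ {-4, 0, 1, 4}.
The Hessian is diagonal: diag(f_ss, f_tt). Second derivatives: f_ss(-4)=-600, f_ss(-3)=360, f_ss(0)=-360, f_ss(1)=600; f_tt(-4)=-19200, f_tt(0)=1920, f_tt(1)=-1800, f_tt(4)=11520.
Saddle points occur where the two diagonal entries have opposite signs: (-4, 0), (-4, 4), (-3, -4), (-3, 1), (0, 0), (0, 4), (1, -4), (1, 1). Count: 8.

8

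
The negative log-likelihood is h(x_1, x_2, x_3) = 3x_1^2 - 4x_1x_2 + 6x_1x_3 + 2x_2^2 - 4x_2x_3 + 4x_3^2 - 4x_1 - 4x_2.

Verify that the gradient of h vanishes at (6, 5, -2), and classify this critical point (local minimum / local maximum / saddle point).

local minimum

∇h = (6x_1 - 4x_2 + 6x_3 - 4, -4x_1 + 4x_2 - 4x_3 - 4, 6x_1 - 4x_2 + 8x_3); substituting (6, 5, -2) gives ∇h = (0, 0, 0), so (6, 5, -2) is indeed a critical point.
The Hessian is constant: H = [[6, -4, 6], [-4, 4, -4], [6, -4, 8]].
Leading principal minors: Δ₁ = 6, Δ₂ = 8, Δ₃ = 16.
All leading minors are positive, so H is positive definite: a local minimum.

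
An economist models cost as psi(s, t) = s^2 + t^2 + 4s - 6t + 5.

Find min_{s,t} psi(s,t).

psi(s,t) separates as P(s) + Q(t) + 5, so its minimum is min P + min Q + 5.
P'(s) = 2s + 4 vanishes at s ∈ {-2}; Q'(t) = 2(t - 3) vanishes at t ∈ {3}.
Local minima of P (where P''>0): P(-2)=-4. Local minima of Q: Q(3)=-9.
So the global minimum of psi is P(-2) + Q(3) + 5 = -4 − 9 + 5 = -8, attained at (-2, 3).

-8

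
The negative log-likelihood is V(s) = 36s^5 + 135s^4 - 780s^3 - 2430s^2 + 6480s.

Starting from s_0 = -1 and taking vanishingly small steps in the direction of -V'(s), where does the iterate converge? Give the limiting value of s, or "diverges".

-3

V'(s) = 180(s - 3)(s - 1)(s + 3)(s + 4), so V'(-1) = 8640.
Gradient descent moves in the -V' direction, i.e. s is decreasing.
The nearest critical point in that direction is s = -3, where V'' = 4320 > 0 (a local minimum). The iterate converges there.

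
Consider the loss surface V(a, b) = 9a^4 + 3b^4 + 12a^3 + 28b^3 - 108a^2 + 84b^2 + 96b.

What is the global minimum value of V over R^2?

-631

V(a,b) separates as P(a) + Q(b), so its minimum is min P + min Q.
P'(a) = 36a(a - 2)(a + 3) vanishes at a ∈ {-3, 0, 2}; Q'(b) = 12(b + 1)(b + 2)(b + 4) vanishes at b ∈ {-4, -2, -1}.
Local minima of P (where P''>0): P(-3)=-567, P(2)=-192. Local minima of Q: Q(-4)=-64, Q(-1)=-37.
So the global minimum of V is P(-3) + Q(-4) = -567 − 64 = -631, attained at (-3, -4).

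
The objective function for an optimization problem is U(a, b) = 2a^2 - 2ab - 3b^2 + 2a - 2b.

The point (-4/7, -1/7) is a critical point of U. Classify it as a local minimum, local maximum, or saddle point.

The Hessian of U is constant: H = [[4, -2], [-2, -6]].
det(H) = 4·(-6) − (-2)² = -28.
Since det(H) < 0, H is indefinite and the critical point is a saddle point.

saddle point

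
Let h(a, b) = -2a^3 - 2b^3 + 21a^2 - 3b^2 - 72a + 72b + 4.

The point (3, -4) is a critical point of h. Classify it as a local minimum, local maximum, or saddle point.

local minimum

The mixed partial ∂²h/∂a∂b is 0, so the Hessian at any point is diag(h_aa, h_bb) = diag(6(-2a + 7), -6(2b + 1)).
At (3, -4): H = diag(6, 42).
Both eigenvalues are positive, so H is positive definite: a local minimum.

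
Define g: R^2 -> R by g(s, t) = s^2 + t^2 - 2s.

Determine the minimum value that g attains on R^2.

-1

g(s,t) separates as P(s) + Q(t), so its minimum is min P + min Q.
P'(s) = 2s - 2 vanishes at s ∈ {1}; Q'(t) = 2t vanishes at t ∈ {0}.
Local minima of P (where P''>0): P(1)=-1. Local minima of Q: Q(0)=0.
So the global minimum of g is P(1) + Q(0) = -1 + 0 = -1, attained at (1, 0).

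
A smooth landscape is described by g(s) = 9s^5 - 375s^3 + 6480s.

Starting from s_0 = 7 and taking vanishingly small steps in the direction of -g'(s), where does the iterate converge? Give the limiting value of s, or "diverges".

4

g'(s) = 45(s - 4)(s - 3)(s + 3)(s + 4), so g'(7) = 59400.
Gradient descent moves in the -g' direction, i.e. s is decreasing.
The nearest critical point in that direction is s = 4, where g'' = 2520 > 0 (a local minimum). The iterate converges there.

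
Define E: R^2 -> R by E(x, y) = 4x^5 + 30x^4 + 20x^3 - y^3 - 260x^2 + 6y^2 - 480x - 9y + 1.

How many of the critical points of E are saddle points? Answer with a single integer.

E separates as a function of x plus a function of y, so ∇E=0 decouples.
∂E/∂x = 20(x - 2)(x + 1)(x + 3)(x + 4) = 0 at x ∈ {-4, -3, -1, 2}; ∂E/∂y = -3(y - 3)(y - 1) = 0 at y ∈ {1, 3}.
The Hessian is diagonal: diag(E_xx, E_yy). Second derivatives: E_xx(-4)=-360, E_xx(-3)=200, E_xx(-1)=-360, E_xx(2)=1800; E_yy(1)=6, E_yy(3)=-6.
Saddle points occur where the two diagonal entries have opposite signs: (-4, 1), (-3, 3), (-1, 1), (2, 3). Count: 4.

4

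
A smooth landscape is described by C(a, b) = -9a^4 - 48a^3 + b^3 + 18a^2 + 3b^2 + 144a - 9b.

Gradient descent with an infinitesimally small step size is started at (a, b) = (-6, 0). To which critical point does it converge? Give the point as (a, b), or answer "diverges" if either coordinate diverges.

C is separable, so gradient descent decouples: a follows -∂C/∂a, b follows -∂C/∂b.
∂C/∂a = -36(a - 1)(a + 1)(a + 4); at a=-6 this is 2520, so a decreases.
∂C/∂b = 3(b - 1)(b + 3); at b=0 this is -9, so b increases.
The a-coordinate has no critical point in that direction and runs off to infinity.

diverges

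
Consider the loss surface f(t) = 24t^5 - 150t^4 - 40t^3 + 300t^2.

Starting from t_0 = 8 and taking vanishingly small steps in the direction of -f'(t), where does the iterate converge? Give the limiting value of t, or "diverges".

f'(t) = 120t(t - 5)(t - 1)(t + 1), so f'(8) = 181440.
Gradient descent moves in the -f' direction, i.e. t is decreasing.
The nearest critical point in that direction is t = 5, where f'' = 14400 > 0 (a local minimum). The iterate converges there.

5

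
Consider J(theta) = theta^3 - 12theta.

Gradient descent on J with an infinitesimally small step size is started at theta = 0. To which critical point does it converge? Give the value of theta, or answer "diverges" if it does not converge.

2

J'(theta) = 3(theta - 2)(theta + 2), so J'(0) = -12.
Gradient descent moves in the -J' direction, i.e. theta is increasing.
The nearest critical point in that direction is theta = 2, where J'' = 12 > 0 (a local minimum). The iterate converges there.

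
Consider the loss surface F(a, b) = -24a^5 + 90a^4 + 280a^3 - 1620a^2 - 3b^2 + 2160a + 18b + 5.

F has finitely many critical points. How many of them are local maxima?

F separates as a function of a plus a function of b, so ∇F=0 decouples.
∂F/∂a = -120(a - 3)(a - 2)(a - 1)(a + 3) = 0 at a ∈ {-3, 1, 2, 3}; ∂F/∂b = -6(b - 3) = 0 at b ∈ {3}.
The Hessian is diagonal: diag(F_aa, F_bb). Second derivatives: F_aa(-3)=14400, F_aa(1)=-960, F_aa(2)=600, F_aa(3)=-1440; F_bb(3)=-6.
Local maxima occur where both diagonal entries negative: (1, 3), (3, 3). Count: 2.

2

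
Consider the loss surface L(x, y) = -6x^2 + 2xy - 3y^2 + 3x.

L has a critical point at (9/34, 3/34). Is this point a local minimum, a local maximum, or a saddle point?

local maximum

The Hessian of L is constant: H = [[-12, 2], [2, -6]].
det(H) = (-12)·(-6) − 2² = 68.
det(H) > 0 and tr(H) = -18 < 0, so H is negative definite and the point is a local maximum.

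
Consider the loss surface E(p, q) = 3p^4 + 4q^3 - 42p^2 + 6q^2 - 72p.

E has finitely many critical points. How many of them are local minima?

E separates as a function of p plus a function of q, so ∇E=0 decouples.
∂E/∂p = 12(p - 3)(p + 1)(p + 2) = 0 at p ∈ {-2, -1, 3}; ∂E/∂q = 12q(q + 1) = 0 at q ∈ {-1, 0}.
The Hessian is diagonal: diag(E_pp, E_qq). Second derivatives: E_pp(-2)=60, E_pp(-1)=-48, E_pp(3)=240; E_qq(-1)=-12, E_qq(0)=12.
Local minima occur where both diagonal entries positive: (-2, 0), (3, 0). Count: 2.

2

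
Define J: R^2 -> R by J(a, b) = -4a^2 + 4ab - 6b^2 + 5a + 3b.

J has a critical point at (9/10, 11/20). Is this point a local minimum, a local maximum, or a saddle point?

local maximum

The Hessian of J is constant: H = [[-8, 4], [4, -12]].
det(H) = (-8)·(-12) − 4² = 80.
det(H) > 0 and tr(H) = -20 < 0, so H is negative definite and the point is a local maximum.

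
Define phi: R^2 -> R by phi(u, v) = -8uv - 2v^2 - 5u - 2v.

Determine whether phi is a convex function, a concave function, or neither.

phi is quadratic, so its Hessian is the constant matrix H = [[0, -8], [-8, -4]].
det(H) = -64, tr(H) = -4.
det(H) < 0, so H is indefinite: neither convex nor concave.

neither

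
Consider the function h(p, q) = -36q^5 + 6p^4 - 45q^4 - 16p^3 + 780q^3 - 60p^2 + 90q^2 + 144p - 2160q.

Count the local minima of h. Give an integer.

4

h separates as a function of p plus a function of q, so ∇h=0 decouples.
∂h/∂p = 24(p - 3)(p - 1)(p + 2) = 0 at p ∈ {-2, 1, 3}; ∂h/∂q = -180(q - 3)(q - 1)(q + 1)(q + 4) = 0 at q ∈ {-4, -1, 1, 3}.
The Hessian is diagonal: diag(h_pp, h_qq). Second derivatives: h_pp(-2)=360, h_pp(1)=-144, h_pp(3)=240; h_qq(-4)=18900, h_qq(-1)=-4320, h_qq(1)=3600, h_qq(3)=-10080.
Local minima occur where both diagonal entries positive: (-2, -4), (-2, 1), (3, -4), (3, 1). Count: 4.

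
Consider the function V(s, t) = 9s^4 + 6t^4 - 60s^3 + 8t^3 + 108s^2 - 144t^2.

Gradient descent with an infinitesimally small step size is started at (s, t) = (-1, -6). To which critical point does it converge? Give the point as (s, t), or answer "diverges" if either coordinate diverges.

V is separable, so gradient descent decouples: s follows -∂V/∂s, t follows -∂V/∂t.
∂V/∂s = 36s(s - 3)(s - 2); at s=-1 this is -432, so s increases.
∂V/∂t = 24t(t - 3)(t + 4); at t=-6 this is -2592, so t increases.
s converges to its nearest critical value 0 (a local min of the s-part); t converges to -4. The iterate converges to (0, -4).

(0, -4)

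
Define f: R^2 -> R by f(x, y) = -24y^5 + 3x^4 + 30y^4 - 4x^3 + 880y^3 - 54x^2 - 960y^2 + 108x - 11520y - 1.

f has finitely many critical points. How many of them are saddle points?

6

f separates as a function of x plus a function of y, so ∇f=0 decouples.
∂f/∂x = 12(x - 3)(x - 1)(x + 3) = 0 at x ∈ {-3, 1, 3}; ∂f/∂y = -120(y - 4)(y - 3)(y + 2)(y + 4) = 0 at y ∈ {-4, -2, 3, 4}.
The Hessian is diagonal: diag(f_xx, f_yy). Second derivatives: f_xx(-3)=288, f_xx(1)=-96, f_xx(3)=144; f_yy(-4)=13440, f_yy(-2)=-7200, f_yy(3)=4200, f_yy(4)=-5760.
Saddle points occur where the two diagonal entries have opposite signs: (-3, -2), (-3, 4), (1, -4), (1, 3), (3, -2), (3, 4). Count: 6.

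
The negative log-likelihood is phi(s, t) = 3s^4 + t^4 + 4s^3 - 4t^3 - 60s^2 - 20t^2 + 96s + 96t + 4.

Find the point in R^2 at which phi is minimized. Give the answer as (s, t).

phi(s,t) separates as P(s) + Q(t) + 4, so its minimum is min P + min Q + 4.
P'(s) = 12(s - 2)(s - 1)(s + 4) vanishes at s ∈ {-4, 1, 2}; Q'(t) = 4(t - 4)(t - 2)(t + 3) vanishes at t ∈ {-3, 2, 4}.
Local minima of P (where P''>0): P(-4)=-832, P(2)=32. Local minima of Q: Q(-3)=-279, Q(4)=64.
So the global minimum of phi is P(-4) + Q(-3) + 4 = -832 − 279 + 4 = -1107, attained at (-4, -3).

(-4, -3)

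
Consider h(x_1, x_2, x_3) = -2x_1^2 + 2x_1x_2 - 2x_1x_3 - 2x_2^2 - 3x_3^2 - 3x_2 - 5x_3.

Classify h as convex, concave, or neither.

concave

h is quadratic, so its Hessian is the constant matrix H = [[-4, 2, -2], [2, -4, 0], [-2, 0, -6]].
Leading principal minors: -4, 12, -56.
Signs alternate −, +, − ⇒ H ≺ 0 ⇒ concave.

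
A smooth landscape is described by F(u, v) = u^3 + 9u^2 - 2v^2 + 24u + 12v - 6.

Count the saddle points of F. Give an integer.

F separates as a function of u plus a function of v, so ∇F=0 decouples.
∂F/∂u = 3(u + 2)(u + 4) = 0 at u ∈ {-4, -2}; ∂F/∂v = -4(v - 3) = 0 at v ∈ {3}.
The Hessian is diagonal: diag(F_uu, F_vv). Second derivatives: F_uu(-4)=-6, F_uu(-2)=6; F_vv(3)=-4.
Saddle points occur where the two diagonal entries have opposite signs: (-2, 3). Count: 1.

1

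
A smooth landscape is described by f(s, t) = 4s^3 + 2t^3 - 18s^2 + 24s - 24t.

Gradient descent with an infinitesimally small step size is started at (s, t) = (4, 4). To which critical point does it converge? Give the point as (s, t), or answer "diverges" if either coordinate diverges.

(2, 2)

f is separable, so gradient descent decouples: s follows -∂f/∂s, t follows -∂f/∂t.
∂f/∂s = 12(s - 2)(s - 1); at s=4 this is 72, so s decreases.
∂f/∂t = 6(t - 2)(t + 2); at t=4 this is 72, so t decreases.
s converges to its nearest critical value 2 (a local min of the s-part); t converges to 2. The iterate converges to (2, 2).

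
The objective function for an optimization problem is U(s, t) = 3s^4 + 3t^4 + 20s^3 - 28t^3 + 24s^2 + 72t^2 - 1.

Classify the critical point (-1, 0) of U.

saddle point

The mixed partial ∂²U/∂s∂t is 0, so the Hessian at any point is diag(U_ss, U_tt) = diag(12(3s^2 + 10s + 4), 12(3t^2 - 14t + 12)).
At (-1, 0): H = diag(-36, 144).
The eigenvalues have opposite signs, so H is indefinite: a saddle point.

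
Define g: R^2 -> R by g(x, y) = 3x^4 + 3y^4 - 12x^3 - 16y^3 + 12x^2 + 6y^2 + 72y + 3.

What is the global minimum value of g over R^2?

-44

g(x,y) separates as P(x) + Q(y) + 3, so its minimum is min P + min Q + 3.
P'(x) = 12x(x - 2)(x - 1) vanishes at x ∈ {0, 1, 2}; Q'(y) = 12(y - 3)(y - 2)(y + 1) vanishes at y ∈ {-1, 2, 3}.
Local minima of P (where P''>0): P(0)=0, P(2)=0. Local minima of Q: Q(-1)=-47, Q(3)=81.
So the global minimum of g is P(0) + Q(-1) + 3 = 0 − 47 + 3 = -44, attained at (0, -1).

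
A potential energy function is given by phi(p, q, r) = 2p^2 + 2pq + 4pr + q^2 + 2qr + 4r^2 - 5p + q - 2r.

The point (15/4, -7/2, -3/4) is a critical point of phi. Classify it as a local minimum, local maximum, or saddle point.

The Hessian is constant: H = [[4, 2, 4], [2, 2, 2], [4, 2, 8]].
Leading principal minors: Δ₁ = 4, Δ₂ = 4, Δ₃ = 16.
All leading minors are positive, so H is positive definite: a local minimum.

local minimum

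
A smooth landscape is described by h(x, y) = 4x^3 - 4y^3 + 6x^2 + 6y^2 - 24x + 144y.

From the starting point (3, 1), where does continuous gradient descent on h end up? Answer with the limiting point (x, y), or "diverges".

h is separable, so gradient descent decouples: x follows -∂h/∂x, y follows -∂h/∂y.
∂h/∂x = 12(x - 1)(x + 2); at x=3 this is 120, so x decreases.
∂h/∂y = -12(y - 4)(y + 3); at y=1 this is 144, so y decreases.
x converges to its nearest critical value 1 (a local min of the x-part); y converges to -3. The iterate converges to (1, -3).

(1, -3)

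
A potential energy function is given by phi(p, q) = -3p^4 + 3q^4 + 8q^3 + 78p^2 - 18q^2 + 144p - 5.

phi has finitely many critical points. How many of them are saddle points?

phi separates as a function of p plus a function of q, so ∇phi=0 decouples.
∂phi/∂p = -12(p - 4)(p + 1)(p + 3) = 0 at p ∈ {-3, -1, 4}; ∂phi/∂q = 12q(q - 1)(q + 3) = 0 at q ∈ {-3, 0, 1}.
The Hessian is diagonal: diag(phi_pp, phi_qq). Second derivatives: phi_pp(-3)=-168, phi_pp(-1)=120, phi_pp(4)=-420; phi_qq(-3)=144, phi_qq(0)=-36, phi_qq(1)=48.
Saddle points occur where the two diagonal entries have opposite signs: (-3, -3), (-3, 1), (-1, 0), (4, -3), (4, 1). Count: 5.

5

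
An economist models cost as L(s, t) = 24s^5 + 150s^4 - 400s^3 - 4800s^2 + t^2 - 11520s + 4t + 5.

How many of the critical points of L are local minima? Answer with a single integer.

2

L separates as a function of s plus a function of t, so ∇L=0 decouples.
∂L/∂s = 120(s - 4)(s + 2)(s + 3)(s + 4) = 0 at s ∈ {-4, -3, -2, 4}; ∂L/∂t = 2(t + 2) = 0 at t ∈ {-2}.
The Hessian is diagonal: diag(L_ss, L_tt). Second derivatives: L_ss(-4)=-1920, L_ss(-3)=840, L_ss(-2)=-1440, L_ss(4)=40320; L_tt(-2)=2.
Local minima occur where both diagonal entries positive: (-3, -2), (4, -2). Count: 2.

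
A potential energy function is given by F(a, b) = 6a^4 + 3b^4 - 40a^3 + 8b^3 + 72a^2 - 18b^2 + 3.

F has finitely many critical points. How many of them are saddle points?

F separates as a function of a plus a function of b, so ∇F=0 decouples.
∂F/∂a = 24a(a - 3)(a - 2) = 0 at a ∈ {0, 2, 3}; ∂F/∂b = 12b(b - 1)(b + 3) = 0 at b ∈ {-3, 0, 1}.
The Hessian is diagonal: diag(F_aa, F_bb). Second derivatives: F_aa(0)=144, F_aa(2)=-48, F_aa(3)=72; F_bb(-3)=144, F_bb(0)=-36, F_bb(1)=48.
Saddle points occur where the two diagonal entries have opposite signs: (0, 0), (2, -3), (2, 1), (3, 0). Count: 4.

4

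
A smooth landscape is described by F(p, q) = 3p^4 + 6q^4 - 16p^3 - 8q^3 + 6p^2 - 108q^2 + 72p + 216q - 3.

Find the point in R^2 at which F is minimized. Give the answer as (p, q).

F(p,q) separates as A(p) + B(q) − 3, so its minimum is min A + min B − 3.
A'(p) = 12(p - 3)(p - 2)(p + 1) vanishes at p ∈ {-1, 2, 3}; B'(q) = 24(q - 3)(q - 1)(q + 3) vanishes at q ∈ {-3, 1, 3}.
Local minima of A (where A''>0): A(-1)=-47, A(3)=81. Local minima of B: B(-3)=-918, B(3)=-54.
So the global minimum of F is A(-1) + B(-3) − 3 = -47 − 918 − 3 = -968, attained at (-1, -3).

(-1, -3)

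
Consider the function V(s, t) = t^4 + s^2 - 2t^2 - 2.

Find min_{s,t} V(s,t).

V(s,t) separates as P(s) + Q(t) − 2, so its minimum is min P + min Q − 2.
P'(s) = 2s vanishes at s ∈ {0}; Q'(t) = 4t(t - 1)(t + 1) vanishes at t ∈ {-1, 0, 1}.
Local minima of P (where P''>0): P(0)=0. Local minima of Q: Q(-1)=-1, Q(1)=-1.
So the global minimum of V is P(0) + Q(-1) − 2 = 0 − 1 − 2 = -3, attained at (0, -1).

-3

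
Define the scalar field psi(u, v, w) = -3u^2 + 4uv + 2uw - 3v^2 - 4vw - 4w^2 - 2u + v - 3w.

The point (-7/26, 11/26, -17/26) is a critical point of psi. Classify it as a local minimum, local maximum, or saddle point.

The Hessian is constant: H = [[-6, 4, 2], [4, -6, -4], [2, -4, -8]].
Leading principal minors: Δ₁ = -6, Δ₂ = 20, Δ₃ = -104.
The minors alternate sign starting negative (−, +, −), so H is negative definite: a local maximum.

local maximum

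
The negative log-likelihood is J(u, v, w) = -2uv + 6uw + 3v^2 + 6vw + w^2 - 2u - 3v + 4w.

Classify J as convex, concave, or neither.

neither

J is quadratic, so its Hessian is the constant matrix H = [[0, -2, 6], [-2, 6, 6], [6, 6, 2]].
Leading principal minors: 0, -4, -368.
Neither pattern holds ⇒ H is indefinite ⇒ neither convex nor concave.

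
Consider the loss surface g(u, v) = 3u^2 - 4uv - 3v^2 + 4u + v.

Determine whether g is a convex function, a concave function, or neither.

neither

g is quadratic, so its Hessian is the constant matrix H = [[6, -4], [-4, -6]].
det(H) = -52, tr(H) = 0.
det(H) < 0, so H is indefinite: neither convex nor concave.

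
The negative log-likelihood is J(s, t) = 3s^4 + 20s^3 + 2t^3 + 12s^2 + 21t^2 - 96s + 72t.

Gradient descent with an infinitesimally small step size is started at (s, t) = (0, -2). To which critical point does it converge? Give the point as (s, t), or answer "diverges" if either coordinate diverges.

(1, -3)

J is separable, so gradient descent decouples: s follows -∂J/∂s, t follows -∂J/∂t.
∂J/∂s = 12(s - 1)(s + 2)(s + 4); at s=0 this is -96, so s increases.
∂J/∂t = 6(t + 3)(t + 4); at t=-2 this is 12, so t decreases.
s converges to its nearest critical value 1 (a local min of the s-part); t converges to -3. The iterate converges to (1, -3).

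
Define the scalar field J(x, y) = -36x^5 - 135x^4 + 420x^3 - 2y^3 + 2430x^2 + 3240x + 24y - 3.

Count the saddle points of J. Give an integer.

J separates as a function of x plus a function of y, so ∇J=0 decouples.
∂J/∂x = -180(x - 3)(x + 1)(x + 2)(x + 3) = 0 at x ∈ {-3, -2, -1, 3}; ∂J/∂y = -6(y - 2)(y + 2) = 0 at y ∈ {-2, 2}.
The Hessian is diagonal: diag(J_xx, J_yy). Second derivatives: J_xx(-3)=2160, J_xx(-2)=-900, J_xx(-1)=1440, J_xx(3)=-21600; J_yy(-2)=24, J_yy(2)=-24.
Saddle points occur where the two diagonal entries have opposite signs: (-3, 2), (-2, -2), (-1, 2), (3, -2). Count: 4.

4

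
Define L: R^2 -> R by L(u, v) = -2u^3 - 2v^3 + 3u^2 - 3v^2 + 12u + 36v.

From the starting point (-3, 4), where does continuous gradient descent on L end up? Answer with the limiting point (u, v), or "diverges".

diverges

L is separable, so gradient descent decouples: u follows -∂L/∂u, v follows -∂L/∂v.
∂L/∂u = -6(u - 2)(u + 1); at u=-3 this is -60, so u increases.
∂L/∂v = -6(v - 2)(v + 3); at v=4 this is -84, so v increases.
The v-coordinate has no critical point in that direction and runs off to infinity.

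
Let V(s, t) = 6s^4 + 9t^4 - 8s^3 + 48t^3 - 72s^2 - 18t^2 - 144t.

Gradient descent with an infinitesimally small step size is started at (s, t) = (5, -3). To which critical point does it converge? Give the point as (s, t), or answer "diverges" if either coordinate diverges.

(3, -4)

V is separable, so gradient descent decouples: s follows -∂V/∂s, t follows -∂V/∂t.
∂V/∂s = 24s(s - 3)(s + 2); at s=5 this is 1680, so s decreases.
∂V/∂t = 36(t - 1)(t + 1)(t + 4); at t=-3 this is 288, so t decreases.
s converges to its nearest critical value 3 (a local min of the s-part); t converges to -4. The iterate converges to (3, -4).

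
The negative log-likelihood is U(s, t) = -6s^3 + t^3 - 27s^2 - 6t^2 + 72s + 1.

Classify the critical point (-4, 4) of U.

local minimum

The mixed partial ∂²U/∂s∂t is 0, so the Hessian at any point is diag(U_ss, U_tt) = diag(-18(2s + 3), 6(t - 2)).
At (-4, 4): H = diag(90, 12).
Both eigenvalues are positive, so H is positive definite: a local minimum.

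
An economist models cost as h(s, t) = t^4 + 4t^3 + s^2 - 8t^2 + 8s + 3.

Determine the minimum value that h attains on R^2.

h(s,t) separates as P(s) + Q(t) + 3, so its minimum is min P + min Q + 3.
P'(s) = 2s + 8 vanishes at s ∈ {-4}; Q'(t) = 4t(t - 1)(t + 4) vanishes at t ∈ {-4, 0, 1}.
Local minima of P (where P''>0): P(-4)=-16. Local minima of Q: Q(-4)=-128, Q(1)=-3.
So the global minimum of h is P(-4) + Q(-4) + 3 = -16 − 128 + 3 = -141, attained at (-4, -4).

-141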